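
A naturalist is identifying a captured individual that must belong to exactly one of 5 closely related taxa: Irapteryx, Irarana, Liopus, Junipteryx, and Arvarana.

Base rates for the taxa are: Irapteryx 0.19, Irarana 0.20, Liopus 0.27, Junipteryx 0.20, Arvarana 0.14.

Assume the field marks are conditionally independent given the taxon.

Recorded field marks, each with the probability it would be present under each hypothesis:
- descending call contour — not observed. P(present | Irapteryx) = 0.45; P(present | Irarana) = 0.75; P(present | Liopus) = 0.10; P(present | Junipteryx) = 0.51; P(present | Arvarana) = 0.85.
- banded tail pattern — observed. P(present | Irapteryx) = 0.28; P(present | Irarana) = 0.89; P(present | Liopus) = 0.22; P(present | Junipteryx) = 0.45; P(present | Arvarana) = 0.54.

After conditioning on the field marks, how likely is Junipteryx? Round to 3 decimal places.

By Bayes' rule with conditional independence, the unnormalized weight for each hypothesis is prior × ∏ likelihoods (using 1 − P(present | H) for each absent field mark):
  Irapteryx: 0.19 × (1 − 0.45) × 0.28 = 0.02926
  Irarana: 0.20 × (1 − 0.75) × 0.89 = 0.0445
  Liopus: 0.27 × (1 − 0.10) × 0.22 = 0.05346
  Junipteryx: 0.20 × (1 − 0.51) × 0.45 = 0.0441
  Arvarana: 0.14 × (1 − 0.85) × 0.54 = 0.01134
Marginal likelihood of the evidence = 0.18266.
P(Junipteryx | evidence) = 0.0441 / 0.18266 ≈ 0.241.

0.241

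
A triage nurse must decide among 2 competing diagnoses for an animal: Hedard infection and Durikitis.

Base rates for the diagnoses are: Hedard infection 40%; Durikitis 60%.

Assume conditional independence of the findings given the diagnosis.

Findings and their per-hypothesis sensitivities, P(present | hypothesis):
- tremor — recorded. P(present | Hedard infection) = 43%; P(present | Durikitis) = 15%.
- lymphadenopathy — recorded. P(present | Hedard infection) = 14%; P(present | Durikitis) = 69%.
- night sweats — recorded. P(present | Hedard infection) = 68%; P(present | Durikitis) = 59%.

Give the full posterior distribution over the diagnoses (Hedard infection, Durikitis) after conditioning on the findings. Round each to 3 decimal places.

By Bayes' rule with conditional independence, the unnormalized weight for each hypothesis is prior × ∏ likelihoods:
  Hedard infection: 0.40 × 0.43 × 0.14 × 0.68 = 0.016374
  Durikitis: 0.60 × 0.15 × 0.69 × 0.59 = 0.036639
Normalizing constant Z = 0.016374 + 0.036639 = 0.053013.
P(Hedard infection | evidence) = 0.016374 / 0.053013 ≈ 0.309
P(Durikitis | evidence) = 0.036639 / 0.053013 ≈ 0.691

0.309, 0.691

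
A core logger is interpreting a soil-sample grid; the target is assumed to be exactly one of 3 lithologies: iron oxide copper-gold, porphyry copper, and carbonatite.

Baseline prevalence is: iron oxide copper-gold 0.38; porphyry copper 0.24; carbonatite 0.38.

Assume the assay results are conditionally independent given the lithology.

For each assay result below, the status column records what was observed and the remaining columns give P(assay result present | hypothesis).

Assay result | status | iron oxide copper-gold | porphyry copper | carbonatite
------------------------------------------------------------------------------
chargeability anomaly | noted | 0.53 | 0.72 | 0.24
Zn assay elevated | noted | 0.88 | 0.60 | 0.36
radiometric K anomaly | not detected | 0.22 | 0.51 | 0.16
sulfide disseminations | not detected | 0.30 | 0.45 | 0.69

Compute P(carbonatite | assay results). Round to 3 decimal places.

0.064

Multiply each prior by the joint likelihood of the assay result pattern (using 1 − P(present | H) for each absent assay result):
  iron oxide copper-gold: 0.38 × 0.53 × 0.88 × (1 − 0.22) × (1 − 0.30) = 0.096769
  porphyry copper: 0.24 × 0.72 × 0.60 × (1 − 0.51) × (1 − 0.45) = 0.027942
  carbonatite: 0.38 × 0.24 × 0.36 × (1 − 0.16) × (1 − 0.69) = 0.0085495
Marginal likelihood of the evidence = 0.13326.
P(carbonatite | evidence) = 0.0085495 / 0.13326 ≈ 0.064.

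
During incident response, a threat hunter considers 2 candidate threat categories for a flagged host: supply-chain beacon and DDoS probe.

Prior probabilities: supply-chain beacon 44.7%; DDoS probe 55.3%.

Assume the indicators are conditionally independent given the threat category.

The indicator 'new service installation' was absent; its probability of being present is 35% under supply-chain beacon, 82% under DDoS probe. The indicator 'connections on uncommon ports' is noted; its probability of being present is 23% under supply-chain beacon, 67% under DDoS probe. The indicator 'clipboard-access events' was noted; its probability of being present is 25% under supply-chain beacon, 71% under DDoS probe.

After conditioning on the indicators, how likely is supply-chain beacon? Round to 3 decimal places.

For each hypothesis, the unnormalized posterior weight is prior × product of the indicator likelihoods (using 1 − P(present | H) for each absent indicator):
  supply-chain beacon: 0.447 × (1 − 0.35) × 0.23 × 0.25 = 0.016707
  DDoS probe: 0.553 × (1 − 0.82) × 0.67 × 0.71 = 0.047351
The unnormalized weights sum to 0.064058.
P(supply-chain beacon | evidence) = 0.016707 / 0.064058 ≈ 0.261.

0.261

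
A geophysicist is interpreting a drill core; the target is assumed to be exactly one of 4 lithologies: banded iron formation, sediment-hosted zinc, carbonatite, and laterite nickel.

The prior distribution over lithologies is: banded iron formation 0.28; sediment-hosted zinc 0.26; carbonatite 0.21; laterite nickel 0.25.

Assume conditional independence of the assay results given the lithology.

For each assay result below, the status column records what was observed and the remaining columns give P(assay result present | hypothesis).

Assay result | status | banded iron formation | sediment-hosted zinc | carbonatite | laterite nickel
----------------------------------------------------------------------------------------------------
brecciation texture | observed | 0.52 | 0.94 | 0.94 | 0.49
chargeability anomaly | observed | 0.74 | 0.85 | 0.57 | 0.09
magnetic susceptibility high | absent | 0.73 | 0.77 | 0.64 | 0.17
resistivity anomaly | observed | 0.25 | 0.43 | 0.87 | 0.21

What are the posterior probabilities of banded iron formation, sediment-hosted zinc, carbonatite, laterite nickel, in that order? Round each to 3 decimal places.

For each hypothesis, the unnormalized posterior weight is prior × product of the assay result likelihoods (using 1 − P(present | H) for each absent assay result):
  banded iron formation: 0.28 × 0.52 × 0.74 × (1 − 0.73) × 0.25 = 0.0072727
  sediment-hosted zinc: 0.26 × 0.94 × 0.85 × (1 − 0.77) × 0.43 = 0.020545
  carbonatite: 0.21 × 0.94 × 0.57 × (1 − 0.64) × 0.87 = 0.035241
  laterite nickel: 0.25 × 0.49 × 0.09 × (1 − 0.17) × 0.21 = 0.0019217
Normalizing constant Z = 0.0072727 + 0.020545 + 0.035241 + 0.0019217 = 0.064981.
P(banded iron formation | evidence) = 0.0072727 / 0.064981 ≈ 0.112
P(sediment-hosted zinc | evidence) = 0.020545 / 0.064981 ≈ 0.316
P(carbonatite | evidence) = 0.035241 / 0.064981 ≈ 0.542
P(laterite nickel | evidence) = 0.0019217 / 0.064981 ≈ 0.030

0.112, 0.316, 0.542, 0.030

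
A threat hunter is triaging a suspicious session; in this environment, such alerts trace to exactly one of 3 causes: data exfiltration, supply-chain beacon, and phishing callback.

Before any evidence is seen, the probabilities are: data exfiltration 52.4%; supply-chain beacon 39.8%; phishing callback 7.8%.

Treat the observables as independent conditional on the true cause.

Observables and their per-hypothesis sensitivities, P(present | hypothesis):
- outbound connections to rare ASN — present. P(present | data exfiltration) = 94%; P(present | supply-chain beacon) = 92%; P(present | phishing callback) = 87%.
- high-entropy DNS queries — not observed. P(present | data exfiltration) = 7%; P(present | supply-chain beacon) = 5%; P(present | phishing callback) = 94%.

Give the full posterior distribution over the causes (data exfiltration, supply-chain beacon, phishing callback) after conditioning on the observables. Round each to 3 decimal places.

0.566, 0.429, 0.005

Multiply each prior by the joint likelihood of the observable pattern (using 1 − P(present | H) for each absent observable):
  data exfiltration: 0.524 × 0.94 × (1 − 0.07) = 0.45808
  supply-chain beacon: 0.398 × 0.92 × (1 − 0.05) = 0.34785
  phishing callback: 0.078 × 0.87 × (1 − 0.94) = 0.0040716
Marginal likelihood of the evidence = 0.81.
P(data exfiltration | evidence) = 0.45808 / 0.81 ≈ 0.566
P(supply-chain beacon | evidence) = 0.34785 / 0.81 ≈ 0.429
P(phishing callback | evidence) = 0.0040716 / 0.81 ≈ 0.005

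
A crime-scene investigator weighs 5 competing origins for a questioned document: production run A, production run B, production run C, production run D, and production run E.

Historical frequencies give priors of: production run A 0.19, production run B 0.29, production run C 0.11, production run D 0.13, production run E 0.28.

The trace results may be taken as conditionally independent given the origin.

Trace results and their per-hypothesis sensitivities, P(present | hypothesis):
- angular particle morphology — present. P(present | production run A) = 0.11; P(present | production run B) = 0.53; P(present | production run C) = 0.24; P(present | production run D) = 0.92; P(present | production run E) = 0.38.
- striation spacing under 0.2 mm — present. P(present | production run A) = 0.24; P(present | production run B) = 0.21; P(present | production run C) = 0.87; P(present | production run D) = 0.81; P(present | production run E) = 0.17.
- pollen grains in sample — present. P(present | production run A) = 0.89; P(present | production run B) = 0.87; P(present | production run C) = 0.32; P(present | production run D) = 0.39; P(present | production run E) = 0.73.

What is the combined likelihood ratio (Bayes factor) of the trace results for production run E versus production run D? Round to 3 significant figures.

0.162

The Bayes factor is the ratio of the joint likelihoods of the trace result pattern under the two hypotheses.
  production run E: 0.38 × 0.17 × 0.73 = 0.047158
  production run D: 0.92 × 0.81 × 0.39 = 0.29063
Bayes factor = 0.047158 / 0.29063 ≈ 0.162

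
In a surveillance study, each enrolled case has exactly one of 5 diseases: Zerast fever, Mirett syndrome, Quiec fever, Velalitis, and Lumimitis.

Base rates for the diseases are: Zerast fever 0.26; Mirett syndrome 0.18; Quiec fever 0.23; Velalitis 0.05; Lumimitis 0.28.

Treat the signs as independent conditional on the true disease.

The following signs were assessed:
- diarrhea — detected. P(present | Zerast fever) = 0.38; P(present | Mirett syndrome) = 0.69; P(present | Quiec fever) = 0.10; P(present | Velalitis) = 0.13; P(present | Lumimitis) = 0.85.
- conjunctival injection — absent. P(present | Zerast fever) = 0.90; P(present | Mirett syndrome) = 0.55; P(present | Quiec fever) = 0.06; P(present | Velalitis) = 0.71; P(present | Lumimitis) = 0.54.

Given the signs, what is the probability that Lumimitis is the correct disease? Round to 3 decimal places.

Multiply each prior by the joint likelihood of the sign pattern (using 1 − P(present | H) for each absent sign):
  Zerast fever: 0.26 × 0.38 × (1 − 0.90) = 0.00988
  Mirett syndrome: 0.18 × 0.69 × (1 − 0.55) = 0.05589
  Quiec fever: 0.23 × 0.10 × (1 − 0.06) = 0.02162
  Velalitis: 0.05 × 0.13 × (1 − 0.71) = 0.001885
  Lumimitis: 0.28 × 0.85 × (1 − 0.54) = 0.10948
The unnormalized weights sum to 0.19875.
P(Lumimitis | evidence) = 0.10948 / 0.19875 ≈ 0.551.

0.551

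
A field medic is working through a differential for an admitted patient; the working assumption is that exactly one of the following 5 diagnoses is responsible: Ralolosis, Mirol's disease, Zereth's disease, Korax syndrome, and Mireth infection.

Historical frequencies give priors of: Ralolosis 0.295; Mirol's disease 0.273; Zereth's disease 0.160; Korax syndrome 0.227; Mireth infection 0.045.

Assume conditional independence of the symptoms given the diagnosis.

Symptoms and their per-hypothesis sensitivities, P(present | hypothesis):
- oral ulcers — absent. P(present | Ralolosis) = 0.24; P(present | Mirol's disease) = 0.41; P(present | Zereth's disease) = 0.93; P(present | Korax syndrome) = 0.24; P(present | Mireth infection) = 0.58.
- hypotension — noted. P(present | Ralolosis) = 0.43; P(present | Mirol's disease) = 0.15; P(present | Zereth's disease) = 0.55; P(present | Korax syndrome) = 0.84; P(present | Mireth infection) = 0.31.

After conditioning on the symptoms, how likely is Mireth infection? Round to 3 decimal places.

Multiply each prior by the joint likelihood of the symptom pattern (using 1 − P(present | H) for each absent symptom):
  Ralolosis: 0.295 × (1 − 0.24) × 0.43 = 0.096406
  Mirol's disease: 0.273 × (1 − 0.41) × 0.15 = 0.024161
  Zereth's disease: 0.160 × (1 − 0.93) × 0.55 = 0.00616
  Korax syndrome: 0.227 × (1 − 0.24) × 0.84 = 0.14492
  Mireth infection: 0.045 × (1 − 0.58) × 0.31 = 0.005859
Marginal likelihood of the evidence = 0.2775.
P(Mireth infection | evidence) = 0.005859 / 0.2775 ≈ 0.021.

0.021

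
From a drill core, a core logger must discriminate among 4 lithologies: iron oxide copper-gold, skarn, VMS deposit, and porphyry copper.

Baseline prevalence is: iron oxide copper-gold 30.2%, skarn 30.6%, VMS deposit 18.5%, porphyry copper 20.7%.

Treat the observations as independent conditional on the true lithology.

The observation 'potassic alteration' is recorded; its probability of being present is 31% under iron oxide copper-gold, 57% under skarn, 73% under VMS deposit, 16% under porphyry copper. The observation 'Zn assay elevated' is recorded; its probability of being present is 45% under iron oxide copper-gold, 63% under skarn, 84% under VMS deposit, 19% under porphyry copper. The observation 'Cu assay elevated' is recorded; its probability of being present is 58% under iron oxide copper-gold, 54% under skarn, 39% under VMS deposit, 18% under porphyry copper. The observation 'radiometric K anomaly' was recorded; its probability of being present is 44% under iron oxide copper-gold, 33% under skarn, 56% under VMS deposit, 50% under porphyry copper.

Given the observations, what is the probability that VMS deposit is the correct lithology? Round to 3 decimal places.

0.445

For each hypothesis, the unnormalized posterior weight is prior × product of the observation likelihoods:
  iron oxide copper-gold: 0.302 × 0.31 × 0.45 × 0.58 × 0.44 = 0.010751
  skarn: 0.306 × 0.57 × 0.63 × 0.54 × 0.33 = 0.019581
  VMS deposit: 0.185 × 0.73 × 0.84 × 0.39 × 0.56 = 0.024776
  porphyry copper: 0.207 × 0.16 × 0.19 × 0.18 × 0.50 = 0.00056635
The unnormalized weights sum to 0.055675.
P(VMS deposit | evidence) = 0.024776 / 0.055675 ≈ 0.445.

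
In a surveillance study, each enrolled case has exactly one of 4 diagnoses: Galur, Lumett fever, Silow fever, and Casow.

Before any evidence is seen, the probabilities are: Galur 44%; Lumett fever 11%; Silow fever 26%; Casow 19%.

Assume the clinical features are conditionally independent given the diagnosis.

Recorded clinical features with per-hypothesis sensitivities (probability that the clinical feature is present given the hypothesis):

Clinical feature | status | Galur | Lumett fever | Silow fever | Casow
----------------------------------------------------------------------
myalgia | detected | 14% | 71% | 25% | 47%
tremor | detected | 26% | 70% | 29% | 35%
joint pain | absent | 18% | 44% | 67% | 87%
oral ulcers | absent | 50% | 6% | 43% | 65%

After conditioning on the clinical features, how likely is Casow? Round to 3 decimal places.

By Bayes' rule with conditional independence, the unnormalized weight for each hypothesis is prior × ∏ likelihoods (using 1 − P(present | H) for each absent clinical feature):
  Galur: 0.44 × 0.14 × 0.26 × (1 − 0.18) × (1 − 0.50) = 0.0065666
  Lumett fever: 0.11 × 0.71 × 0.70 × (1 − 0.44) × (1 − 0.06) = 0.028778
  Silow fever: 0.26 × 0.25 × 0.29 × (1 − 0.67) × (1 − 0.43) = 0.0035457
  Casow: 0.19 × 0.47 × 0.35 × (1 − 0.87) × (1 − 0.65) = 0.0014221
Marginal likelihood of the evidence = 0.040313.
P(Casow | evidence) = 0.0014221 / 0.040313 ≈ 0.035.

0.035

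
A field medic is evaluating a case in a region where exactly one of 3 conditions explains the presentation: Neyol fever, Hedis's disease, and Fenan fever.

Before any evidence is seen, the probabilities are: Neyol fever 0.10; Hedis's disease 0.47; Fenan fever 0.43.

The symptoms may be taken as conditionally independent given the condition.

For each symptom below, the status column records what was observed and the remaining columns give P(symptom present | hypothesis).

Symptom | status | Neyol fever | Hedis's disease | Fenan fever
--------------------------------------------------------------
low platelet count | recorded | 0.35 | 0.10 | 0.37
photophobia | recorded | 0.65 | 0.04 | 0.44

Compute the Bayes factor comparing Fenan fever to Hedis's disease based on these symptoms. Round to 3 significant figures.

The Bayes factor is the ratio of the joint likelihoods of the symptom pattern under the two hypotheses.
  Fenan fever: 0.37 × 0.44 = 0.1628
  Hedis's disease: 0.10 × 0.04 = 0.004
Bayes factor = 0.1628 / 0.004 ≈ 40.7

40.7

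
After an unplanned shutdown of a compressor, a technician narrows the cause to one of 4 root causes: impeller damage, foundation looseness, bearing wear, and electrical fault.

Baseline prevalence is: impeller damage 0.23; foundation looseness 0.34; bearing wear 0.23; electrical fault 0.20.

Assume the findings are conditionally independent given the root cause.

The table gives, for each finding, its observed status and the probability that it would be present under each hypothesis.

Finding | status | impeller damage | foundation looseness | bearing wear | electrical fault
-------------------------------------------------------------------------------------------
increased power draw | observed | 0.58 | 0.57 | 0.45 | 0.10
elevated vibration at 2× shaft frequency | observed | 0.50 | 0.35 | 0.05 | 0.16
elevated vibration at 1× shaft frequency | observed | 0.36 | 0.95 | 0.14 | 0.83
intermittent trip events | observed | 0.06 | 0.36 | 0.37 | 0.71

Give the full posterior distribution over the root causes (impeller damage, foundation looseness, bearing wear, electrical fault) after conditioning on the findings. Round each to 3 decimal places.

0.054, 0.866, 0.010, 0.070

For each hypothesis, the unnormalized posterior weight is prior × product of the finding likelihoods:
  impeller damage: 0.23 × 0.58 × 0.50 × 0.36 × 0.06 = 0.0014407
  foundation looseness: 0.34 × 0.57 × 0.35 × 0.95 × 0.36 = 0.023198
  bearing wear: 0.23 × 0.45 × 0.05 × 0.14 × 0.37 = 0.00026807
  electrical fault: 0.20 × 0.10 × 0.16 × 0.83 × 0.71 = 0.0018858
The unnormalized weights sum to 0.026792.
P(impeller damage | evidence) = 0.0014407 / 0.026792 ≈ 0.054
P(foundation looseness | evidence) = 0.023198 / 0.026792 ≈ 0.866
P(bearing wear | evidence) = 0.00026807 / 0.026792 ≈ 0.010
P(electrical fault | evidence) = 0.0018858 / 0.026792 ≈ 0.070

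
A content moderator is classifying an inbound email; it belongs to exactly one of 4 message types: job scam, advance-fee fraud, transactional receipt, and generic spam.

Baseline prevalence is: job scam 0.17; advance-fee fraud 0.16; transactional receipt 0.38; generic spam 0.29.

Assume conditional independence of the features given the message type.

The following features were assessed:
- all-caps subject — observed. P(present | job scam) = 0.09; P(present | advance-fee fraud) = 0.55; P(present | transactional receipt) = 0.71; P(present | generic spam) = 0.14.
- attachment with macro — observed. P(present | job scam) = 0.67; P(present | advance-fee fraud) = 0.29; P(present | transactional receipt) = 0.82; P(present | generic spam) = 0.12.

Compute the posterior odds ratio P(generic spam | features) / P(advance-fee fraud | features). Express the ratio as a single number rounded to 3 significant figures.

The normalizing constant cancels in an odds ratio, so compute prior × likelihood for the two hypotheses only:
  generic spam: 0.29 × 0.14 × 0.12 = 0.004872
  advance-fee fraud: 0.16 × 0.55 × 0.29 = 0.02552
Odds(generic spam : advance-fee fraud) = 0.004872 / 0.02552 ≈ 0.191.

0.191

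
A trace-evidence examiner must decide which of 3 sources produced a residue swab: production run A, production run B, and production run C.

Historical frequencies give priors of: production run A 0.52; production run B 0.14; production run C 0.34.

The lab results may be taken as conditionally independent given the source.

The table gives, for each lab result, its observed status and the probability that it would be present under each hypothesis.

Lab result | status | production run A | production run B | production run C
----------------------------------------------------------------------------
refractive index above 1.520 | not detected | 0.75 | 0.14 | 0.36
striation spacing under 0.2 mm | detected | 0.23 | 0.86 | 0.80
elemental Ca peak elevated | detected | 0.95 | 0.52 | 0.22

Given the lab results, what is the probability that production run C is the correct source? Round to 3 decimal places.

By Bayes' rule with conditional independence, the unnormalized weight for each hypothesis is prior × ∏ likelihoods (using 1 − P(present | H) for each absent lab result):
  production run A: 0.52 × (1 − 0.75) × 0.23 × 0.95 = 0.028405
  production run B: 0.14 × (1 − 0.14) × 0.86 × 0.52 = 0.053843
  production run C: 0.34 × (1 − 0.36) × 0.80 × 0.22 = 0.038298
Marginal likelihood of the evidence = 0.12055.
P(production run C | evidence) = 0.038298 / 0.12055 ≈ 0.318.

0.318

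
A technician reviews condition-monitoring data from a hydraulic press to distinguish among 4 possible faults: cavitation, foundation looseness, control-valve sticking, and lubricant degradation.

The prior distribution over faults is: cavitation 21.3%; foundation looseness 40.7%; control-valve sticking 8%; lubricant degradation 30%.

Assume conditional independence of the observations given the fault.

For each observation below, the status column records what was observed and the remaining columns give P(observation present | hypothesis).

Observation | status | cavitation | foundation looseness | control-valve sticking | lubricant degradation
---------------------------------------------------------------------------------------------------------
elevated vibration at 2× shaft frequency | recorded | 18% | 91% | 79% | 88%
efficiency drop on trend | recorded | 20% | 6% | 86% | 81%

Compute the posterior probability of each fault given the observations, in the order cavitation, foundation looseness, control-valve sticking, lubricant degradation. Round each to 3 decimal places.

0.026, 0.075, 0.182, 0.717

Multiply each prior by the joint likelihood of the evidence pattern:
  cavitation: 0.213 × 0.18 × 0.20 = 0.007668
  foundation looseness: 0.407 × 0.91 × 0.06 = 0.022222
  control-valve sticking: 0.080 × 0.79 × 0.86 = 0.054352
  lubricant degradation: 0.300 × 0.88 × 0.81 = 0.21384
Normalizing constant Z = 0.007668 + 0.022222 + 0.054352 + 0.21384 = 0.29808.
P(cavitation | evidence) = 0.007668 / 0.29808 ≈ 0.026
P(foundation looseness | evidence) = 0.022222 / 0.29808 ≈ 0.075
P(control-valve sticking | evidence) = 0.054352 / 0.29808 ≈ 0.182
P(lubricant degradation | evidence) = 0.21384 / 0.29808 ≈ 0.717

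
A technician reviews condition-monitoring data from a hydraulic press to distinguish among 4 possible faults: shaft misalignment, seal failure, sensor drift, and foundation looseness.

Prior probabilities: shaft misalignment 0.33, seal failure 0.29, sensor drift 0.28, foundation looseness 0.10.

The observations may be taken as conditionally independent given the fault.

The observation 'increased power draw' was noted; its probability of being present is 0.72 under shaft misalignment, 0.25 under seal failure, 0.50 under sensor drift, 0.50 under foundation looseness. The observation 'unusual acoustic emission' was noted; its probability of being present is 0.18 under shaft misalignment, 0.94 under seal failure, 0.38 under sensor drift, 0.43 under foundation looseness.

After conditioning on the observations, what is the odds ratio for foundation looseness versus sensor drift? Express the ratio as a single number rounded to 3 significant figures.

0.404

Posterior odds equal prior odds times the likelihood ratio; only the two competing hypotheses matter.
  foundation looseness: 0.10 × 0.50 × 0.43 = 0.0215
  sensor drift: 0.28 × 0.50 × 0.38 = 0.0532
Odds(foundation looseness : sensor drift) = 0.0215 / 0.0532 ≈ 0.404.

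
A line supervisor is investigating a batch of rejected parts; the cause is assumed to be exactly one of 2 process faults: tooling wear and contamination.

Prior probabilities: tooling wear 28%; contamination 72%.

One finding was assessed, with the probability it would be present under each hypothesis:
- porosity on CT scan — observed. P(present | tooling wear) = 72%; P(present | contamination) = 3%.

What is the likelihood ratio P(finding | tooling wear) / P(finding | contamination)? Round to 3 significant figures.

24.0

The Bayes factor is the ratio of the two likelihoods.
  tooling wear: 0.72
  contamination: 0.03
Bayes factor = 0.72 / 0.03 ≈ 24.0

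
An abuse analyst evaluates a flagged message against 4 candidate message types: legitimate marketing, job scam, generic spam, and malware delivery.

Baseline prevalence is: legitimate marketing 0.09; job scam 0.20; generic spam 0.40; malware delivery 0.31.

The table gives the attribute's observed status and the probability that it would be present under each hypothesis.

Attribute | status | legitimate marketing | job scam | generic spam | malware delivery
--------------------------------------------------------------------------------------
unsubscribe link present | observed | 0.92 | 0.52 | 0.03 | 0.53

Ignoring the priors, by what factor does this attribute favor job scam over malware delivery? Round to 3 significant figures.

The Bayes factor is the ratio of the two likelihoods.
  job scam: 0.52
  malware delivery: 0.53
Bayes factor = 0.52 / 0.53 ≈ 0.981

0.981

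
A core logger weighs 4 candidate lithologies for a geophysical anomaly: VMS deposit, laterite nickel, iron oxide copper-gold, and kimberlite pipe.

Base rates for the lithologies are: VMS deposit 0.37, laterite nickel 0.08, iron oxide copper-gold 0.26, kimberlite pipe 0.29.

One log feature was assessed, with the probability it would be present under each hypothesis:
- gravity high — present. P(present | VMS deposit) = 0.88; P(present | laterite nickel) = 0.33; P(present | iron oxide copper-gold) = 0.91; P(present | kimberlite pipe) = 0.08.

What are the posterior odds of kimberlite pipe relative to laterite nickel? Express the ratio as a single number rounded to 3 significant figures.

0.879

Posterior odds equal prior odds times the likelihood ratio; only the two competing hypotheses matter.
  kimberlite pipe: 0.29 × 0.08 = 0.0232
  laterite nickel: 0.08 × 0.33 = 0.0264
Posterior odds = 0.0232 / 0.0264 ≈ 0.879.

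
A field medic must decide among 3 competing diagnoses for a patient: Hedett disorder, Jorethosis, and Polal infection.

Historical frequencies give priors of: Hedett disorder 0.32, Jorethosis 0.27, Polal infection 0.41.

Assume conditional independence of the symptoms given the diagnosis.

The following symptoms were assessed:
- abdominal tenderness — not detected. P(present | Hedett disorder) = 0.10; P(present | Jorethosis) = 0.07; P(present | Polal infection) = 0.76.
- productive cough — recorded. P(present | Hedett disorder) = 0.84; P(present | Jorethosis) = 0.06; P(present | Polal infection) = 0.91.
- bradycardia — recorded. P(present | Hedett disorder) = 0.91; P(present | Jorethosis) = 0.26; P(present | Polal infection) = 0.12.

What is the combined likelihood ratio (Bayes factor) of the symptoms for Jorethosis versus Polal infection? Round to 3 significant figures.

0.554

The Bayes factor is the ratio of the joint likelihoods of the symptom pattern under the two hypotheses (using 1 − P(present | H) for each absent symptom).
  Jorethosis: (1 − 0.07) × 0.06 × 0.26 = 0.014508
  Polal infection: (1 − 0.76) × 0.91 × 0.12 = 0.026208
Bayes factor = 0.014508 / 0.026208 ≈ 0.554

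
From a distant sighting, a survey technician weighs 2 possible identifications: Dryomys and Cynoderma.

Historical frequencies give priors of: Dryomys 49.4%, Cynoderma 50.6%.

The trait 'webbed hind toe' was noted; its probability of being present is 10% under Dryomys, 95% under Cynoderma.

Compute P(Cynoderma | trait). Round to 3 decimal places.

0.907

For each hypothesis, the unnormalized posterior weight is prior × likelihood:
  Dryomys: 0.494 × 0.10 = 0.0494
  Cynoderma: 0.506 × 0.95 = 0.4807
The unnormalized weights sum to 0.5301.
P(Cynoderma | evidence) = 0.4807 / 0.5301 ≈ 0.907.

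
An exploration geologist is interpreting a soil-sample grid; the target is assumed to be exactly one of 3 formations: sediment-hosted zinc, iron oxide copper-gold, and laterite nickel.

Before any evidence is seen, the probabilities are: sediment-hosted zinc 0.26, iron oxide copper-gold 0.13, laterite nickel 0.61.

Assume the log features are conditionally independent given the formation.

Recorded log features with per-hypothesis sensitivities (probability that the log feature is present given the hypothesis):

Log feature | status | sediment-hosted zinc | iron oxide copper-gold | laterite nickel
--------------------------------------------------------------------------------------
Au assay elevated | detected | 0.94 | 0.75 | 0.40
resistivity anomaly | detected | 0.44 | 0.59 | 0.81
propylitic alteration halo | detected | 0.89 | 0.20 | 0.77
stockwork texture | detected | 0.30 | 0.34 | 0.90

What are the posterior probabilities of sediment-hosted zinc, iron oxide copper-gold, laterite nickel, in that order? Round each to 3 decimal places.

0.169, 0.023, 0.808

For each hypothesis, the unnormalized posterior weight is prior × product of the log feature likelihoods:
  sediment-hosted zinc: 0.26 × 0.94 × 0.44 × 0.89 × 0.30 = 0.028712
  iron oxide copper-gold: 0.13 × 0.75 × 0.59 × 0.20 × 0.34 = 0.0039117
  laterite nickel: 0.61 × 0.40 × 0.81 × 0.77 × 0.90 = 0.13696
Marginal likelihood of the evidence = 0.16959.
P(sediment-hosted zinc | evidence) = 0.028712 / 0.16959 ≈ 0.169
P(iron oxide copper-gold | evidence) = 0.0039117 / 0.16959 ≈ 0.023
P(laterite nickel | evidence) = 0.13696 / 0.16959 ≈ 0.808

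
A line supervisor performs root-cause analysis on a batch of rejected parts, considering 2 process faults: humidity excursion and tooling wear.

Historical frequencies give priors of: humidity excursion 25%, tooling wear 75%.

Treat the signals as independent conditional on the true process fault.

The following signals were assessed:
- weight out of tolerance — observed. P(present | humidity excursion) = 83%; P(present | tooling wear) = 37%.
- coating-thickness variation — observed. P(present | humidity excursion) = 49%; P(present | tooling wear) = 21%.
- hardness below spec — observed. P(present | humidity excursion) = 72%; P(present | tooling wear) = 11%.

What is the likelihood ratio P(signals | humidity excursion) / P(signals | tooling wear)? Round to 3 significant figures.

Take the product of per-signal likelihoods under each hypothesis, then divide.
  humidity excursion: 0.83 × 0.49 × 0.72 = 0.29282
  tooling wear: 0.37 × 0.21 × 0.11 = 0.008547
Bayes factor = 0.29282 / 0.008547 ≈ 34.3

34.3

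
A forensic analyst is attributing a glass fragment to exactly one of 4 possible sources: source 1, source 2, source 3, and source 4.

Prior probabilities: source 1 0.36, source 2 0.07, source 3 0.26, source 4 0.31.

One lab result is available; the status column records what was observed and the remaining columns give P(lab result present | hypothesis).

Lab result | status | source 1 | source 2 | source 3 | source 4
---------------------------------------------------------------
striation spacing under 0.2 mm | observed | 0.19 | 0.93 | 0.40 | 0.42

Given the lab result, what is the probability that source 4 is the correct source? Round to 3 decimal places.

0.354

By Bayes' rule, the unnormalized weight for each hypothesis is prior × likelihood:
  source 1: 0.36 × 0.19 = 0.0684
  source 2: 0.07 × 0.93 = 0.0651
  source 3: 0.26 × 0.40 = 0.104
  source 4: 0.31 × 0.42 = 0.1302
Normalizing constant Z = 0.0684 + 0.0651 + 0.104 + 0.1302 = 0.3677.
P(source 4 | evidence) = 0.1302 / 0.3677 ≈ 0.354.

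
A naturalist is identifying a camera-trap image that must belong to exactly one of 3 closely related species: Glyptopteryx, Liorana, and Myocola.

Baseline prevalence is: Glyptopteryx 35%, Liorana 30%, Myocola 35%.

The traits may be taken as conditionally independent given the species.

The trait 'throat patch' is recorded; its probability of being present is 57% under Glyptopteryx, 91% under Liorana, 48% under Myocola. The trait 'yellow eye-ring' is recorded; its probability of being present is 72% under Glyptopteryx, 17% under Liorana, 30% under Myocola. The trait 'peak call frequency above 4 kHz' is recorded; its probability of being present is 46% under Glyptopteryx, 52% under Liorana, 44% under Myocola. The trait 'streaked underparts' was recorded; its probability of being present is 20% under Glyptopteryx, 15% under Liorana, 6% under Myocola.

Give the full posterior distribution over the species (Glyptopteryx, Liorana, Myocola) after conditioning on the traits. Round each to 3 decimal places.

0.727, 0.199, 0.073

Multiply each prior by the joint likelihood of the trait pattern:
  Glyptopteryx: 0.35 × 0.57 × 0.72 × 0.46 × 0.20 = 0.013215
  Liorana: 0.30 × 0.91 × 0.17 × 0.52 × 0.15 = 0.00362
  Myocola: 0.35 × 0.48 × 0.30 × 0.44 × 0.06 = 0.0013306
Normalizing constant Z = 0.013215 + 0.00362 + 0.0013306 = 0.018165.
P(Glyptopteryx | evidence) = 0.013215 / 0.018165 ≈ 0.727
P(Liorana | evidence) = 0.00362 / 0.018165 ≈ 0.199
P(Myocola | evidence) = 0.0013306 / 0.018165 ≈ 0.073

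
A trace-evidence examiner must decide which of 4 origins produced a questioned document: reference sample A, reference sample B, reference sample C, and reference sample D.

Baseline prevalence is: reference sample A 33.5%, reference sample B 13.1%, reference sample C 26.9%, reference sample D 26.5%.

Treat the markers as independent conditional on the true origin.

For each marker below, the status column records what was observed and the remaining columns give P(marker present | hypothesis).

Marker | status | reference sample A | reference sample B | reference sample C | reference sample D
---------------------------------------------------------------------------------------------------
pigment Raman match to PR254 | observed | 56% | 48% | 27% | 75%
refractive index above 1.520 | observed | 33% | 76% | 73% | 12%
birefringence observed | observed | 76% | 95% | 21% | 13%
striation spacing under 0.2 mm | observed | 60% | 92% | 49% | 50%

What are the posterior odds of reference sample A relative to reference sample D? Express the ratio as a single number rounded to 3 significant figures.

18.2

Unnormalized posterior weight (prior times the marker likelihoods) for each of the two hypotheses:
  reference sample A: 0.335 × 0.56 × 0.33 × 0.76 × 0.60 = 0.02823
  reference sample D: 0.265 × 0.75 × 0.12 × 0.13 × 0.50 = 0.0015502
Odds(reference sample A : reference sample D) = 0.02823 / 0.0015502 ≈ 18.2.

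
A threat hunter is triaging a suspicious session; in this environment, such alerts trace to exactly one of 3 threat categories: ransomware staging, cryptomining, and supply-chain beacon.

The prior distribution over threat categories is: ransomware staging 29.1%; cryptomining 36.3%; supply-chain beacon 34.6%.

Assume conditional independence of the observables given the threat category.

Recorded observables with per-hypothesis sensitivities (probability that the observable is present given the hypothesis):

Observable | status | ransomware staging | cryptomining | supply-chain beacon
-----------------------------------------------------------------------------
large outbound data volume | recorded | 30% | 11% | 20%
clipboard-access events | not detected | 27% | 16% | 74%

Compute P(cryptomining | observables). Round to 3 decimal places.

0.291

For each hypothesis, the unnormalized posterior weight is prior × product of the observable likelihoods (using 1 − P(present | H) for each absent observable):
  ransomware staging: 0.291 × 0.30 × (1 − 0.27) = 0.063729
  cryptomining: 0.363 × 0.11 × (1 − 0.16) = 0.033541
  supply-chain beacon: 0.346 × 0.20 × (1 − 0.74) = 0.017992
Normalizing constant Z = 0.063729 + 0.033541 + 0.017992 = 0.11526.
P(cryptomining | evidence) = 0.033541 / 0.11526 ≈ 0.291.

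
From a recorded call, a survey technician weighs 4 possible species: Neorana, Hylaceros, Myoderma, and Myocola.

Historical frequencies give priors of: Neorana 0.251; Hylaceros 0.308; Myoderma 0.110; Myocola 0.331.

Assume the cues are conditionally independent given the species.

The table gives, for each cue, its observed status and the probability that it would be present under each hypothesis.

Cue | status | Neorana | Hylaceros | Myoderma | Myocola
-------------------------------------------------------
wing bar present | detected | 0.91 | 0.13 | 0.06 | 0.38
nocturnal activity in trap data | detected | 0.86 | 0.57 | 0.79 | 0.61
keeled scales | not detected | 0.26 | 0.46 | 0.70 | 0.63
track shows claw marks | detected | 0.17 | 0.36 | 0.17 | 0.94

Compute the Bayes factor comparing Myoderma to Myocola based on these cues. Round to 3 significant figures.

Joint likelihood of the cue pattern under each hypothesis (using 1 − P(present | H) for each absent cue):
  Myoderma: 0.06 × 0.79 × (1 − 0.70) × 0.17 = 0.0024174
  Myocola: 0.38 × 0.61 × (1 − 0.63) × 0.94 = 0.08062
Bayes factor = 0.0024174 / 0.08062 ≈ 0.0300

0.0300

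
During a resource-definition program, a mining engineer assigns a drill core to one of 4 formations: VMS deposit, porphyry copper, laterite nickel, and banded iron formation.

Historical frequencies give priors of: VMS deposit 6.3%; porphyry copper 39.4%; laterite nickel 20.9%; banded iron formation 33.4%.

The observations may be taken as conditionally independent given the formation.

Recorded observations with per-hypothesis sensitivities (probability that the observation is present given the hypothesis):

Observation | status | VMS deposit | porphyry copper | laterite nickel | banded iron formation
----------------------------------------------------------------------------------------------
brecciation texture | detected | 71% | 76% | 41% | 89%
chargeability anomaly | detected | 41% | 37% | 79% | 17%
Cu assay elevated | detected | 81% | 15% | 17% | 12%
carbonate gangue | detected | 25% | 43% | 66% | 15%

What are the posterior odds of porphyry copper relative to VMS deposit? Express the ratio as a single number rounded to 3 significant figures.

Posterior odds equal prior odds times the likelihood ratio; only the two competing hypotheses matter.
  porphyry copper: 0.394 × 0.76 × 0.37 × 0.15 × 0.43 = 0.0071461
  VMS deposit: 0.063 × 0.71 × 0.41 × 0.81 × 0.25 = 0.0037137
Odds(porphyry copper : VMS deposit) = 0.0071461 / 0.0037137 ≈ 1.92.

1.92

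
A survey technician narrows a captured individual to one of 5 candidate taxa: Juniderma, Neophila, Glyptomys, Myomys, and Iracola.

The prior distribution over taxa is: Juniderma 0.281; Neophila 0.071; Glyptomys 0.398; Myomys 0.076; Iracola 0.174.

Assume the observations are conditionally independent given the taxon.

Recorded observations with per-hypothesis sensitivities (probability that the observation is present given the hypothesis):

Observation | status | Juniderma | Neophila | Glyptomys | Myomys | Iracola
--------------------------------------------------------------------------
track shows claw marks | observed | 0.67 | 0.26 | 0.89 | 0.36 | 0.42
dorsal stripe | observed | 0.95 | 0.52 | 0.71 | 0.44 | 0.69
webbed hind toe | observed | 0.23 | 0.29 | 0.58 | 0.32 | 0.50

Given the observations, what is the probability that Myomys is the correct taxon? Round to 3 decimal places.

0.018

For each hypothesis, the unnormalized posterior weight is prior × product of the observation likelihoods:
  Juniderma: 0.281 × 0.67 × 0.95 × 0.23 = 0.041137
  Neophila: 0.071 × 0.26 × 0.52 × 0.29 = 0.0027838
  Glyptomys: 0.398 × 0.89 × 0.71 × 0.58 = 0.14587
  Myomys: 0.076 × 0.36 × 0.44 × 0.32 = 0.0038523
  Iracola: 0.174 × 0.42 × 0.69 × 0.50 = 0.025213
Marginal likelihood of the evidence = 0.21885.
P(Myomys | evidence) = 0.0038523 / 0.21885 ≈ 0.018.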